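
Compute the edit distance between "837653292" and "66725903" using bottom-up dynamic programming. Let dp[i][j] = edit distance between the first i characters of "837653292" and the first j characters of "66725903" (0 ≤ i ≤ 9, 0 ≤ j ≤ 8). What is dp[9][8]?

   ''  6  6  7  2  5  9  0  3
''  0  1  2  3  4  5  6  7  8
 8  1  1  2  3  4  5  6  7  8
 3  2  2  2  3  4  5  6  7  7
 7  3  3  3  2  3  4  5  6  7
 6  4  3  3  3  3  4  5  6  7
 5  5  4  4  4  4  3  4  5  6
 3  6  5  5  5  5  4  4  5  5
 2  7  6  6  6  5  5  5  5  6
 9  8  7  7  7  6  6  5  6  6
 2  9  8  8  8  7  7  6  6  7

7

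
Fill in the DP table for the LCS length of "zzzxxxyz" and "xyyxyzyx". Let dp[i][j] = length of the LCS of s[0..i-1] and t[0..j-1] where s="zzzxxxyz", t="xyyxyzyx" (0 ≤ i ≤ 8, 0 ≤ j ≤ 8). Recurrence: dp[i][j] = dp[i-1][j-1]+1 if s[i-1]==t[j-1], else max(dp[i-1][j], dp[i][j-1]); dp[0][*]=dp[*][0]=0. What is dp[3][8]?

   ''  x  y  y  x  y  z  y  x
''  0  0  0  0  0  0  0  0  0
 z  0  0  0  0  0  0  1  1  1
 z  0  0  0  0  0  0  1  1  1
 z  0  0  0  0  0  0  1  1  1
 x  0  1  1  1  1  1  1  1  2
 x  0  1  1  1  2  2  2  2  2
 x  0  1  1  1  2  2  2  2  3
 y  0  1  2  2  2  3  3  3  3
 z  0  1  2  2  2  3  4  4  4

1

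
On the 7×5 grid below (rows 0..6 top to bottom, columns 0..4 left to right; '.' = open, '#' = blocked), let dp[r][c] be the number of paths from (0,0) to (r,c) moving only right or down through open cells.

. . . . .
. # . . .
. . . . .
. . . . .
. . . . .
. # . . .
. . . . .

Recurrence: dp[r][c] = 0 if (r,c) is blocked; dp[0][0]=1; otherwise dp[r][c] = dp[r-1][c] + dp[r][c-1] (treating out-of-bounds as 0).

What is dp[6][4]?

82

r\c   0   1   2   3   4
  0   1   1   1   1   1
  1   1   0   1   2   3
  2   1   1   2   4   7
  3   1   2   4   8  15
  4   1   3   7  15  30
  5   1   0   7  22  52
  6   1   1   8  30  82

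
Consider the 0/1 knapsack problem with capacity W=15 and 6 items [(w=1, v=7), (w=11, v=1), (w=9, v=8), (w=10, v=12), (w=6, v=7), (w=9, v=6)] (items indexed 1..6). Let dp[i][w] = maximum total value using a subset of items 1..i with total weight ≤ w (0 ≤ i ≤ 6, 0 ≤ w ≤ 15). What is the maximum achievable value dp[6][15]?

19

i\w   0   1   2   3   4   5   6   7   8   9  10  11  12  13  14  15
  0   0   0   0   0   0   0   0   0   0   0   0   0   0   0   0   0
  1   0   7   7   7   7   7   7   7   7   7   7   7   7   7   7   7
  2   0   7   7   7   7   7   7   7   7   7   7   7   8   8   8   8
  3   0   7   7   7   7   7   7   7   7   8  15  15  15  15  15  15
  4   0   7   7   7   7   7   7   7   7   8  15  19  19  19  19  19
  5   0   7   7   7   7   7   7  14  14  14  15  19  19  19  19  19
  6   0   7   7   7   7   7   7  14  14  14  15  19  19  19  19  19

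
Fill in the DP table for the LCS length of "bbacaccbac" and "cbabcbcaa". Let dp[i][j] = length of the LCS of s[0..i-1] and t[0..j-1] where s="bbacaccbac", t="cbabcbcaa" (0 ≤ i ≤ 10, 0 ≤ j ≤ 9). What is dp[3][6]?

   ''  c  b  a  b  c  b  c  a  a
''  0  0  0  0  0  0  0  0  0  0
 b  0  0  1  1  1  1  1  1  1  1
 b  0  0  1  1  2  2  2  2  2  2
 a  0  0  1  2  2  2  2  2  3  3
 c  0  1  1  2  2  3  3  3  3  3
 a  0  1  1  2  2  3  3  3  4  4
 c  0  1  1  2  2  3  3  4  4  4
 c  0  1  1  2  2  3  3  4  4  4
 b  0  1  2  2  3  3  4  4  4  4
 a  0  1  2  3  3  3  4  4  5  5
 c  0  1  2  3  3  4  4  5  5  5

2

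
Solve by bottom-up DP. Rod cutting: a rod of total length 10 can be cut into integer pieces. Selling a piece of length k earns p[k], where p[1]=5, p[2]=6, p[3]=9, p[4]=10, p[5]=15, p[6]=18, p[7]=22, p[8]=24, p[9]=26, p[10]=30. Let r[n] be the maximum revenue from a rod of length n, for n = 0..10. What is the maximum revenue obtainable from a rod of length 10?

   n    0    1    2    3    4    5    6    7    8    9   10
r[n]    0    5   10   15   20   25   30   35   40   45   50

50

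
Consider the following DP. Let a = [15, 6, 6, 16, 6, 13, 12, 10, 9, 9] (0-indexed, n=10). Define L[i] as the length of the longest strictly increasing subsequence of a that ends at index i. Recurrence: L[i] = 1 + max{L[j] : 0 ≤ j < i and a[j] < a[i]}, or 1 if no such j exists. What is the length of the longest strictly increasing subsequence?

   i    0    1    2    3    4    5    6    7    8    9
a[i]   15    6    6   16    6   13   12   10    9    9
L[i]    1    1    1    2    1    2    2    2    2    2

2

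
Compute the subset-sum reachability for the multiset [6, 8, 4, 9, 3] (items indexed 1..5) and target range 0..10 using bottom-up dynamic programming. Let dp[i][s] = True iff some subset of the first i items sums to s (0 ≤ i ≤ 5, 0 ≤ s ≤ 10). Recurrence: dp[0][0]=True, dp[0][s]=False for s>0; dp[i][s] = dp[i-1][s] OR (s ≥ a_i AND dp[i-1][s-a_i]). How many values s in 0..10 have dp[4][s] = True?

6

i\s   0   1   2   3   4   5   6   7   8   9  10
  0   T   F   F   F   F   F   F   F   F   F   F
  1   T   F   F   F   F   F   T   F   F   F   F
  2   T   F   F   F   F   F   T   F   T   F   F
  3   T   F   F   F   T   F   T   F   T   F   T
  4   T   F   F   F   T   F   T   F   T   T   T
  5   T   F   F   T   T   F   T   T   T   T   T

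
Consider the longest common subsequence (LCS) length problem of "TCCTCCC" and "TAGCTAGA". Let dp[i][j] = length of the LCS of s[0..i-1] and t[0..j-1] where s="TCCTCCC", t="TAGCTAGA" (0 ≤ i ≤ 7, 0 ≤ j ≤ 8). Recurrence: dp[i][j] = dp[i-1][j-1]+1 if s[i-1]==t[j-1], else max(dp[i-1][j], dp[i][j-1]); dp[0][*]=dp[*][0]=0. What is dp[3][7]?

   ''  T  A  G  C  T  A  G  A
''  0  0  0  0  0  0  0  0  0
 T  0  1  1  1  1  1  1  1  1
 C  0  1  1  1  2  2  2  2  2
 C  0  1  1  1  2  2  2  2  2
 T  0  1  1  1  2  3  3  3  3
 C  0  1  1  1  2  3  3  3  3
 C  0  1  1  1  2  3  3  3  3
 C  0  1  1  1  2  3  3  3  3

2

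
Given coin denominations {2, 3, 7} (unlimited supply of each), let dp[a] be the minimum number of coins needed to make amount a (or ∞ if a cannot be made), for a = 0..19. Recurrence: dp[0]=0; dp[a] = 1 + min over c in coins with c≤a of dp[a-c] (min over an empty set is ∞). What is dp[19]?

4

 a  0  1  2  3  4  5  6  7  8  9 10 11 12 13 14 15 16 17 18 19
dp  0  -  1  1  2  2  2  1  3  2  2  3  3  3  2  4  3  3  4  4
(- denotes ∞ / unreachable)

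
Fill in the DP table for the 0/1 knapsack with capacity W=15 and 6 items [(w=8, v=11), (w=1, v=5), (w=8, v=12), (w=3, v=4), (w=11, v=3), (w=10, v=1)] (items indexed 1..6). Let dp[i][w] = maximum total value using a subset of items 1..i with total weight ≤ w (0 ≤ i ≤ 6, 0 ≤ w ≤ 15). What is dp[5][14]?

21

i\w   0   1   2   3   4   5   6   7   8   9  10  11  12  13  14  15
  0   0   0   0   0   0   0   0   0   0   0   0   0   0   0   0   0
  1   0   0   0   0   0   0   0   0  11  11  11  11  11  11  11  11
  2   0   5   5   5   5   5   5   5  11  16  16  16  16  16  16  16
  3   0   5   5   5   5   5   5   5  12  17  17  17  17  17  17  17
  4   0   5   5   5   9   9   9   9  12  17  17  17  21  21  21  21
  5   0   5   5   5   9   9   9   9  12  17  17  17  21  21  21  21
  6   0   5   5   5   9   9   9   9  12  17  17  17  21  21  21  21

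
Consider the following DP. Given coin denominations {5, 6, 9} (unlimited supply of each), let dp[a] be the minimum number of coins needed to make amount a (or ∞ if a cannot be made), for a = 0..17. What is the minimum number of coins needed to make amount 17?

 a  0  1  2  3  4  5  6  7  8  9 10 11 12 13 14 15 16 17
dp  0  -  -  -  -  1  1  -  -  1  2  2  2  -  2  2  3  3
(- denotes ∞ / unreachable)

3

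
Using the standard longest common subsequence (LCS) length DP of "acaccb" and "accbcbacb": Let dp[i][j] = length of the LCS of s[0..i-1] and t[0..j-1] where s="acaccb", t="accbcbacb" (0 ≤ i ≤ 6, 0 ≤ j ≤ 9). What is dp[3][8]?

3

   ''  a  c  c  b  c  b  a  c  b
''  0  0  0  0  0  0  0  0  0  0
 a  0  1  1  1  1  1  1  1  1  1
 c  0  1  2  2  2  2  2  2  2  2
 a  0  1  2  2  2  2  2  3  3  3
 c  0  1  2  3  3  3  3  3  4  4
 c  0  1  2  3  3  4  4  4  4  4
 b  0  1  2  3  4  4  5  5  5  5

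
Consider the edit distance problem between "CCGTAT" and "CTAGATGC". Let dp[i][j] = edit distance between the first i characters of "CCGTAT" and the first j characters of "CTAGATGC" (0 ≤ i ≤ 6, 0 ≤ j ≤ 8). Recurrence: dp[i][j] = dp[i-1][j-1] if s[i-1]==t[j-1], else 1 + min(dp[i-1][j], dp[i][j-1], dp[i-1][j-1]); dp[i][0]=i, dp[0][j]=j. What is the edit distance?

   ''  C  T  A  G  A  T  G  C
''  0  1  2  3  4  5  6  7  8
 C  1  0  1  2  3  4  5  6  7
 C  2  1  1  2  3  4  5  6  6
 G  3  2  2  2  2  3  4  5  6
 T  4  3  2  3  3  3  3  4  5
 A  5  4  3  2  3  3  4  4  5
 T  6  5  4  3  3  4  3  4  5

5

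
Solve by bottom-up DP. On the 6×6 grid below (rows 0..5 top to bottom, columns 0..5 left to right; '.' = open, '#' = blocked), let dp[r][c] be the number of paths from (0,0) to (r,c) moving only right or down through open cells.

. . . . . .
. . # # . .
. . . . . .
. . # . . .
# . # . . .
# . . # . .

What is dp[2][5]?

r\c   0   1   2   3   4   5
  0   1   1   1   1   1   1
  1   1   2   0   0   1   2
  2   1   3   3   3   4   6
  3   1   4   0   3   7  13
  4   0   4   0   3  10  23
  5   0   4   4   0  10  33

6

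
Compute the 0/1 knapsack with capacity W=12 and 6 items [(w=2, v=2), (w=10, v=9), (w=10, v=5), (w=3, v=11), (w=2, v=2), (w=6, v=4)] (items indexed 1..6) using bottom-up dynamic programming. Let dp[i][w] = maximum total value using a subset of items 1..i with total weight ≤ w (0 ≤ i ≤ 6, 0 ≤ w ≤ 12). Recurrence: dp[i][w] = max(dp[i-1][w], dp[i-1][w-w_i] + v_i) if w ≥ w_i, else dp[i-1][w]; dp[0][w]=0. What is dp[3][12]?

i\w   0   1   2   3   4   5   6   7   8   9  10  11  12
  0   0   0   0   0   0   0   0   0   0   0   0   0   0
  1   0   0   2   2   2   2   2   2   2   2   2   2   2
  2   0   0   2   2   2   2   2   2   2   2   9   9  11
  3   0   0   2   2   2   2   2   2   2   2   9   9  11
  4   0   0   2  11  11  13  13  13  13  13  13  13  13
  5   0   0   2  11  11  13  13  15  15  15  15  15  15
  6   0   0   2  11  11  13  13  15  15  15  15  17  17

11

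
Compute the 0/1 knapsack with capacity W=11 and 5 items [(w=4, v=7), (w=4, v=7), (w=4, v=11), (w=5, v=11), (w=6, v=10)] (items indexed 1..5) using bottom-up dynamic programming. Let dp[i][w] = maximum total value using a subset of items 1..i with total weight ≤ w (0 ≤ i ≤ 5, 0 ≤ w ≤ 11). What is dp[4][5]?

i\w   0   1   2   3   4   5   6   7   8   9  10  11
  0   0   0   0   0   0   0   0   0   0   0   0   0
  1   0   0   0   0   7   7   7   7   7   7   7   7
  2   0   0   0   0   7   7   7   7  14  14  14  14
  3   0   0   0   0  11  11  11  11  18  18  18  18
  4   0   0   0   0  11  11  11  11  18  22  22  22
  5   0   0   0   0  11  11  11  11  18  22  22  22

11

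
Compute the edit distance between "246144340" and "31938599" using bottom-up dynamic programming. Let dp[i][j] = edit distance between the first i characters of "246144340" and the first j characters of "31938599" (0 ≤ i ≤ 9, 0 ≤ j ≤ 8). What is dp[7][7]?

7

   ''  3  1  9  3  8  5  9  9
''  0  1  2  3  4  5  6  7  8
 2  1  1  2  3  4  5  6  7  8
 4  2  2  2  3  4  5  6  7  8
 6  3  3  3  3  4  5  6  7  8
 1  4  4  3  4  4  5  6  7  8
 4  5  5  4  4  5  5  6  7  8
 4  6  6  5  5  5  6  6  7  8
 3  7  6  6  6  5  6  7  7  8
 4  8  7  7  7  6  6  7  8  8
 0  9  8  8  8  7  7  7  8  9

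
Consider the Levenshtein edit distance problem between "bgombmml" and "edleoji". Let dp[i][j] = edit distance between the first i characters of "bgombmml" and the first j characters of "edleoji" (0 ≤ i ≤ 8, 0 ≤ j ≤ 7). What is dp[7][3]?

   ''  e  d  l  e  o  j  i
''  0  1  2  3  4  5  6  7
 b  1  1  2  3  4  5  6  7
 g  2  2  2  3  4  5  6  7
 o  3  3  3  3  4  4  5  6
 m  4  4  4  4  4  5  5  6
 b  5  5  5  5  5  5  6  6
 m  6  6  6  6  6  6  6  7
 m  7  7  7  7  7  7  7  7
 l  8  8  8  7  8  8  8  8

7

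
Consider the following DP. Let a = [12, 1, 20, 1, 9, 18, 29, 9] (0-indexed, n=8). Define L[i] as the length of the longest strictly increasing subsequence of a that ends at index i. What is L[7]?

2

   i    0    1    2    3    4    5    6    7
a[i]   12    1   20    1    9   18   29    9
L[i]    1    1    2    1    2    3    4    2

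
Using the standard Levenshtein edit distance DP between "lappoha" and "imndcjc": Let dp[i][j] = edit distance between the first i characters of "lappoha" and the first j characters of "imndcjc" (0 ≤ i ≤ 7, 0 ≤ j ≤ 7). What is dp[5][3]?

   ''  i  m  n  d  c  j  c
''  0  1  2  3  4  5  6  7
 l  1  1  2  3  4  5  6  7
 a  2  2  2  3  4  5  6  7
 p  3  3  3  3  4  5  6  7
 p  4  4  4  4  4  5  6  7
 o  5  5  5  5  5  5  6  7
 h  6  6  6  6  6  6  6  7
 a  7  7  7  7  7  7  7  7

5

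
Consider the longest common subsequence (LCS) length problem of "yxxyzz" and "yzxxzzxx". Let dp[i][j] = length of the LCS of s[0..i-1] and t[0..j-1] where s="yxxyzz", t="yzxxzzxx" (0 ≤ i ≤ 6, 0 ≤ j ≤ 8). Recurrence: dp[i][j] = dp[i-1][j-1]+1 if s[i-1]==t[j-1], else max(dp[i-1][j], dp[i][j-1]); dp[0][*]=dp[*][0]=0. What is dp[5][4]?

   ''  y  z  x  x  z  z  x  x
''  0  0  0  0  0  0  0  0  0
 y  0  1  1  1  1  1  1  1  1
 x  0  1  1  2  2  2  2  2  2
 x  0  1  1  2  3  3  3  3  3
 y  0  1  1  2  3  3  3  3  3
 z  0  1  2  2  3  4  4  4  4
 z  0  1  2  2  3  4  5  5  5

3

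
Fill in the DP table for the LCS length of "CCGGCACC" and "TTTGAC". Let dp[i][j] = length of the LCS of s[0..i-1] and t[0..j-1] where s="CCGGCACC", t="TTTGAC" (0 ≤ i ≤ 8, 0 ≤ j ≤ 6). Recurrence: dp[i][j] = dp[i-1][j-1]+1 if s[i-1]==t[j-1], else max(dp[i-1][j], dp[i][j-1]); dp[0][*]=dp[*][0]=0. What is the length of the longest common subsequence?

   ''  T  T  T  G  A  C
''  0  0  0  0  0  0  0
 C  0  0  0  0  0  0  1
 C  0  0  0  0  0  0  1
 G  0  0  0  0  1  1  1
 G  0  0  0  0  1  1  1
 C  0  0  0  0  1  1  2
 A  0  0  0  0  1  2  2
 C  0  0  0  0  1  2  3
 C  0  0  0  0  1  2  3

3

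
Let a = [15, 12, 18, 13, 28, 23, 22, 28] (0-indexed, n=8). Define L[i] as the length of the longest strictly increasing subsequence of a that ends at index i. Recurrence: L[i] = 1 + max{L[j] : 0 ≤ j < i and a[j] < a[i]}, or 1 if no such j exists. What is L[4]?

   i    0    1    2    3    4    5    6    7
a[i]   15   12   18   13   28   23   22   28
L[i]    1    1    2    2    3    3    3    4

3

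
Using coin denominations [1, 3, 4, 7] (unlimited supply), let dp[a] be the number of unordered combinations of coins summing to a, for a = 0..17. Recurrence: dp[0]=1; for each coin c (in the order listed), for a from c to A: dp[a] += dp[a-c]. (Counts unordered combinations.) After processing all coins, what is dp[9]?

8

after  coin     0     1     2     3     4     5     6     7     8     9    10    11    12    13    14    15    16    17
          1     1     1     1     1     1     1     1     1     1     1     1     1     1     1     1     1     1     1
          3     1     1     1     2     2     2     3     3     3     4     4     4     5     5     5     6     6     6
          4     1     1     1     2     3     3     4     5     6     7     8     9    11    12    13    15    17    18
          7     1     1     1     2     3     3     4     6     7     8    10    12    14    16    19    22    25    28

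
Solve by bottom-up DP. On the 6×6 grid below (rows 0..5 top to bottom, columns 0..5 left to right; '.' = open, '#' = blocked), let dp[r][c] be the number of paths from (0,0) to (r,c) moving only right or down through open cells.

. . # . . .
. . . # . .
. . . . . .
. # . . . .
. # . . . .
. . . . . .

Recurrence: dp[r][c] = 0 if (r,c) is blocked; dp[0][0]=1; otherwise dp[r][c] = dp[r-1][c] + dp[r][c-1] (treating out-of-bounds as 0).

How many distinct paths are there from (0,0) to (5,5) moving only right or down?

101

r\c   0   1   2   3   4   5
  0   1   1   0   0   0   0
  1   1   2   2   0   0   0
  2   1   3   5   5   5   5
  3   1   0   5  10  15  20
  4   1   0   5  15  30  50
  5   1   1   6  21  51 101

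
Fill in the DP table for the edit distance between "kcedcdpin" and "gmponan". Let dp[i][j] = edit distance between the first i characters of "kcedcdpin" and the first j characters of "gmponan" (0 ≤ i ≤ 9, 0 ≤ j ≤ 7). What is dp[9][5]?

7

   ''  g  m  p  o  n  a  n
''  0  1  2  3  4  5  6  7
 k  1  1  2  3  4  5  6  7
 c  2  2  2  3  4  5  6  7
 e  3  3  3  3  4  5  6  7
 d  4  4  4  4  4  5  6  7
 c  5  5  5  5  5  5  6  7
 d  6  6  6  6  6  6  6  7
 p  7  7  7  6  7  7  7  7
 i  8  8  8  7  7  8  8  8
 n  9  9  9  8  8  7  8  8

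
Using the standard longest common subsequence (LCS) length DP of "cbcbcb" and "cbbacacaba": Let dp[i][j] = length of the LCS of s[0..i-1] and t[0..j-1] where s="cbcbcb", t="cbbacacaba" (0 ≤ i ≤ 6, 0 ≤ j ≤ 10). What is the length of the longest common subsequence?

5

   ''  c  b  b  a  c  a  c  a  b  a
''  0  0  0  0  0  0  0  0  0  0  0
 c  0  1  1  1  1  1  1  1  1  1  1
 b  0  1  2  2  2  2  2  2  2  2  2
 c  0  1  2  2  2  3  3  3  3  3  3
 b  0  1  2  3  3  3  3  3  3  4  4
 c  0  1  2  3  3  4  4  4  4  4  4
 b  0  1  2  3  3  4  4  4  4  5  5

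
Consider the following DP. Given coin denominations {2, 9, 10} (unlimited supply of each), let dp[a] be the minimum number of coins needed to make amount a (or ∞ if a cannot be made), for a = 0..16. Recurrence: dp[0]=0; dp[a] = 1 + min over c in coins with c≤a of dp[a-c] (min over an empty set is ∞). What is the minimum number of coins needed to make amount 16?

4

 a  0  1  2  3  4  5  6  7  8  9 10 11 12 13 14 15 16
dp  0  -  1  -  2  -  3  -  4  1  1  2  2  3  3  4  4
(- denotes ∞ / unreachable)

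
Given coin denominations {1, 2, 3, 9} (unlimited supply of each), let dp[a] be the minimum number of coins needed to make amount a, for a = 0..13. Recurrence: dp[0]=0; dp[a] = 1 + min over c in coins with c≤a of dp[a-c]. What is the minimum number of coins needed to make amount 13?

3

 a  0  1  2  3  4  5  6  7  8  9 10 11 12 13
dp  0  1  1  1  2  2  2  3  3  1  2  2  2  3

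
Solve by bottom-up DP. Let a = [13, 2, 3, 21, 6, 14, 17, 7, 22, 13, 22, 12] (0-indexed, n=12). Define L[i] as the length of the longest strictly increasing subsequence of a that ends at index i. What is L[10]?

6

   i    0    1    2    3    4    5    6    7    8    9   10   11
a[i]   13    2    3   21    6   14   17    7   22   13   22   12
L[i]    1    1    2    3    3    4    5    4    6    5    6    5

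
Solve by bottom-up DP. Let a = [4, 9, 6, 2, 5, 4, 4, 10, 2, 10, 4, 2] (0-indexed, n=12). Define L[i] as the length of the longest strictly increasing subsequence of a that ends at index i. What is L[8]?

   i    0    1    2    3    4    5    6    7    8    9   10   11
a[i]    4    9    6    2    5    4    4   10    2   10    4    2
L[i]    1    2    2    1    2    2    2    3    1    3    2    1

1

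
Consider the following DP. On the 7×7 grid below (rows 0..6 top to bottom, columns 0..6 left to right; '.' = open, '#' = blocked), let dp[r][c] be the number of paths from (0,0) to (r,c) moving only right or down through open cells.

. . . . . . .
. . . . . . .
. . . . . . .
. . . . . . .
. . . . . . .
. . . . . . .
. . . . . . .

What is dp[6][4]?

210

r\c   0   1   2   3   4   5   6
  0   1   1   1   1   1   1   1
  1   1   2   3   4   5   6   7
  2   1   3   6  10  15  21  28
  3   1   4  10  20  35  56  84
  4   1   5  15  35  70 126 210
  5   1   6  21  56 126 252 462
  6   1   7  28  84 210 462 924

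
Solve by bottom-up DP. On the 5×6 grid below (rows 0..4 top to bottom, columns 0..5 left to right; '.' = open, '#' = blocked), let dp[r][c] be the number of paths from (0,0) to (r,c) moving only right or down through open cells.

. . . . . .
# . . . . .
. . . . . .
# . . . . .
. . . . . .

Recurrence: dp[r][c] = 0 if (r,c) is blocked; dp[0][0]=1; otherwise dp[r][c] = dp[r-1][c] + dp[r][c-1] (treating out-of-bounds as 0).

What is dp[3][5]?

35

r\c   0   1   2   3   4   5
  0   1   1   1   1   1   1
  1   0   1   2   3   4   5
  2   0   1   3   6  10  15
  3   0   1   4  10  20  35
  4   0   1   5  15  35  70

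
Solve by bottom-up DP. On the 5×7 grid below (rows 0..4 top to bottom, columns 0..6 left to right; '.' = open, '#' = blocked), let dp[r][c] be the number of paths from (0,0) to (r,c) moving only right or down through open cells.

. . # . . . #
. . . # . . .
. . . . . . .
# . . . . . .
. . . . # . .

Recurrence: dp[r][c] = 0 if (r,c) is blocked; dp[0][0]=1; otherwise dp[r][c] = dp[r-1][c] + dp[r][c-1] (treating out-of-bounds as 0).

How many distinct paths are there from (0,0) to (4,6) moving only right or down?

51

r\c   0   1   2   3   4   5   6
  0   1   1   0   0   0   0   0
  1   1   2   2   0   0   0   0
  2   1   3   5   5   5   5   5
  3   0   3   8  13  18  23  28
  4   0   3  11  24   0  23  51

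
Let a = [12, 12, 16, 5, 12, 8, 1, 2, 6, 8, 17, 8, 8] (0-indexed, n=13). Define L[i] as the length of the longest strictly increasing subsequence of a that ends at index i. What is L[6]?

   i    0    1    2    3    4    5    6    7    8    9   10   11   12
a[i]   12   12   16    5   12    8    1    2    6    8   17    8    8
L[i]    1    1    2    1    2    2    1    2    3    4    5    4    4

1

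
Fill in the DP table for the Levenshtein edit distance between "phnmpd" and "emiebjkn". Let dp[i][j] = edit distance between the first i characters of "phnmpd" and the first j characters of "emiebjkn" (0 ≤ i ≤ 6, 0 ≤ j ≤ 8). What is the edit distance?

8

   ''  e  m  i  e  b  j  k  n
''  0  1  2  3  4  5  6  7  8
 p  1  1  2  3  4  5  6  7  8
 h  2  2  2  3  4  5  6  7  8
 n  3  3  3  3  4  5  6  7  7
 m  4  4  3  4  4  5  6  7  8
 p  5  5  4  4  5  5  6  7  8
 d  6  6  5  5  5  6  6  7  8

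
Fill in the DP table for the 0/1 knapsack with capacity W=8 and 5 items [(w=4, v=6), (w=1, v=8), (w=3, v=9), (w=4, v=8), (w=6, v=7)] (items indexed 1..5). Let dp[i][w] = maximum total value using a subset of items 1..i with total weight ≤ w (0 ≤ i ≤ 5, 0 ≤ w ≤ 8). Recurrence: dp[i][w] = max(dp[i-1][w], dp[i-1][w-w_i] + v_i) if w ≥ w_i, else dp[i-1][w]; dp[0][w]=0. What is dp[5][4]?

17

i\w   0   1   2   3   4   5   6   7   8
  0   0   0   0   0   0   0   0   0   0
  1   0   0   0   0   6   6   6   6   6
  2   0   8   8   8   8  14  14  14  14
  3   0   8   8   9  17  17  17  17  23
  4   0   8   8   9  17  17  17  17  25
  5   0   8   8   9  17  17  17  17  25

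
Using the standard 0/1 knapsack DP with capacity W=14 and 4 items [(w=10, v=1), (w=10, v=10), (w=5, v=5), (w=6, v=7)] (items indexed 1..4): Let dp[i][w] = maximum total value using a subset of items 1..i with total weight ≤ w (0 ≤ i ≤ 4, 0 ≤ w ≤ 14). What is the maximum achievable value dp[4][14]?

12

i\w   0   1   2   3   4   5   6   7   8   9  10  11  12  13  14
  0   0   0   0   0   0   0   0   0   0   0   0   0   0   0   0
  1   0   0   0   0   0   0   0   0   0   0   1   1   1   1   1
  2   0   0   0   0   0   0   0   0   0   0  10  10  10  10  10
  3   0   0   0   0   0   5   5   5   5   5  10  10  10  10  10
  4   0   0   0   0   0   5   7   7   7   7  10  12  12  12  12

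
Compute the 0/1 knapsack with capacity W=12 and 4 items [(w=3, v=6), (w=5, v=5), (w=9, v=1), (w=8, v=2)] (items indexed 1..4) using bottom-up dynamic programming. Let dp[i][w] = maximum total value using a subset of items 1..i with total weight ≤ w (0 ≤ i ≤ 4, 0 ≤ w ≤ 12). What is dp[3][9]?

11

i\w   0   1   2   3   4   5   6   7   8   9  10  11  12
  0   0   0   0   0   0   0   0   0   0   0   0   0   0
  1   0   0   0   6   6   6   6   6   6   6   6   6   6
  2   0   0   0   6   6   6   6   6  11  11  11  11  11
  3   0   0   0   6   6   6   6   6  11  11  11  11  11
  4   0   0   0   6   6   6   6   6  11  11  11  11  11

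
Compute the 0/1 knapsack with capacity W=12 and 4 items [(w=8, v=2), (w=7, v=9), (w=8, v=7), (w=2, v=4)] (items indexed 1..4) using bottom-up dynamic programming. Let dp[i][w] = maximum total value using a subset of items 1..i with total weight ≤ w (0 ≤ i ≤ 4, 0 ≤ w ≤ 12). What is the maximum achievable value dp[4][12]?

13

i\w   0   1   2   3   4   5   6   7   8   9  10  11  12
  0   0   0   0   0   0   0   0   0   0   0   0   0   0
  1   0   0   0   0   0   0   0   0   2   2   2   2   2
  2   0   0   0   0   0   0   0   9   9   9   9   9   9
  3   0   0   0   0   0   0   0   9   9   9   9   9   9
  4   0   0   4   4   4   4   4   9   9  13  13  13  13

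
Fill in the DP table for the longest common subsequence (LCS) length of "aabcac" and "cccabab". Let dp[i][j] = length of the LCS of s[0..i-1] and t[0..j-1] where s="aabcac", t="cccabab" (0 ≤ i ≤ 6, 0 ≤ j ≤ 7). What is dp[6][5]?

2

   ''  c  c  c  a  b  a  b
''  0  0  0  0  0  0  0  0
 a  0  0  0  0  1  1  1  1
 a  0  0  0  0  1  1  2  2
 b  0  0  0  0  1  2  2  3
 c  0  1  1  1  1  2  2  3
 a  0  1  1  1  2  2  3  3
 c  0  1  2  2  2  2  3  3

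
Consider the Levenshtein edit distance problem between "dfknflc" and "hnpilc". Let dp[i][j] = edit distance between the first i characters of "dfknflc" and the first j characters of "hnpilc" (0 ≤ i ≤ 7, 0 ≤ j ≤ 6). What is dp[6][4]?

   ''  h  n  p  i  l  c
''  0  1  2  3  4  5  6
 d  1  1  2  3  4  5  6
 f  2  2  2  3  4  5  6
 k  3  3  3  3  4  5  6
 n  4  4  3  4  4  5  6
 f  5  5  4  4  5  5  6
 l  6  6  5  5  5  5  6
 c  7  7  6  6  6  6  5

5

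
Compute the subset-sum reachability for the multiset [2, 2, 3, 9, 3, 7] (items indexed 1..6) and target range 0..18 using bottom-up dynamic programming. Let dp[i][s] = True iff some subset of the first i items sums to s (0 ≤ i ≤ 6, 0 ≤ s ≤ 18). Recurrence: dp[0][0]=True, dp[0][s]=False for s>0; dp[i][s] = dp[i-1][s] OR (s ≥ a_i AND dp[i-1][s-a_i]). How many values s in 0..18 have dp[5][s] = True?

i\s   0   1   2   3   4   5   6   7   8   9  10  11  12  13  14  15  16  17  18
  0   T   F   F   F   F   F   F   F   F   F   F   F   F   F   F   F   F   F   F
  1   T   F   T   F   F   F   F   F   F   F   F   F   F   F   F   F   F   F   F
  2   T   F   T   F   T   F   F   F   F   F   F   F   F   F   F   F   F   F   F
  3   T   F   T   T   T   T   F   T   F   F   F   F   F   F   F   F   F   F   F
  4   T   F   T   T   T   T   F   T   F   T   F   T   T   T   T   F   T   F   F
  5   T   F   T   T   T   T   T   T   T   T   T   T   T   T   T   T   T   T   F
  6   T   F   T   T   T   T   T   T   T   T   T   T   T   T   T   T   T   T   T

17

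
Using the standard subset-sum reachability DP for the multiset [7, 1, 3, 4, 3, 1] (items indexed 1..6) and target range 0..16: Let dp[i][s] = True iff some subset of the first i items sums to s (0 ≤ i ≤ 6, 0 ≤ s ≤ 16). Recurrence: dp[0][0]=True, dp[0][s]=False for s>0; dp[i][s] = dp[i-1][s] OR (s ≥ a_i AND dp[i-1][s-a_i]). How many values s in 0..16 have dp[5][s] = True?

14

i\s   0   1   2   3   4   5   6   7   8   9  10  11  12  13  14  15  16
  0   T   F   F   F   F   F   F   F   F   F   F   F   F   F   F   F   F
  1   T   F   F   F   F   F   F   T   F   F   F   F   F   F   F   F   F
  2   T   T   F   F   F   F   F   T   T   F   F   F   F   F   F   F   F
  3   T   T   F   T   T   F   F   T   T   F   T   T   F   F   F   F   F
  4   T   T   F   T   T   T   F   T   T   F   T   T   T   F   T   T   F
  5   T   T   F   T   T   T   T   T   T   F   T   T   T   T   T   T   F
  6   T   T   T   T   T   T   T   T   T   T   T   T   T   T   T   T   T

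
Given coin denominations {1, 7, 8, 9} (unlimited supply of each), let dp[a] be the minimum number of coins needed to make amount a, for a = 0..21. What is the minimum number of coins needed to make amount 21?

 a  0  1  2  3  4  5  6  7  8  9 10 11 12 13 14 15 16 17 18 19 20 21
dp  0  1  2  3  4  5  6  1  1  1  2  3  4  5  2  2  2  2  2  3  4  3

3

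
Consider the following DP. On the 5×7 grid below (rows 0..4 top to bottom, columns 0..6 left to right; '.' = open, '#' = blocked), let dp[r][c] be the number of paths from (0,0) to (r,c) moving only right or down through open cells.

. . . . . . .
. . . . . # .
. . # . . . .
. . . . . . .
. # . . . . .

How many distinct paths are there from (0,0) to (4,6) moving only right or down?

r\c   0   1   2   3   4   5   6
  0   1   1   1   1   1   1   1
  1   1   2   3   4   5   0   1
  2   1   3   0   4   9   9  10
  3   1   4   4   8  17  26  36
  4   1   0   4  12  29  55  91

91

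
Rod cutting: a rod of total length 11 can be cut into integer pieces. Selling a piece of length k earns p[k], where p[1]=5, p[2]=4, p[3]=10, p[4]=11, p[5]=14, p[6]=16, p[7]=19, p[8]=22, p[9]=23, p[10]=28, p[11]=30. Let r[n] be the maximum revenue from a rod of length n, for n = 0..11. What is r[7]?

35

   n    0    1    2    3    4    5    6    7    8    9   10   11
r[n]    0    5   10   15   20   25   30   35   40   45   50   55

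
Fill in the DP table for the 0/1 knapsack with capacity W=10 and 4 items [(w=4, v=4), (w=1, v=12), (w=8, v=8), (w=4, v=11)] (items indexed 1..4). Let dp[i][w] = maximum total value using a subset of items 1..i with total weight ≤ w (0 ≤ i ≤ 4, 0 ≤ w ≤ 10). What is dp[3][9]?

20

i\w   0   1   2   3   4   5   6   7   8   9  10
  0   0   0   0   0   0   0   0   0   0   0   0
  1   0   0   0   0   4   4   4   4   4   4   4
  2   0  12  12  12  12  16  16  16  16  16  16
  3   0  12  12  12  12  16  16  16  16  20  20
  4   0  12  12  12  12  23  23  23  23  27  27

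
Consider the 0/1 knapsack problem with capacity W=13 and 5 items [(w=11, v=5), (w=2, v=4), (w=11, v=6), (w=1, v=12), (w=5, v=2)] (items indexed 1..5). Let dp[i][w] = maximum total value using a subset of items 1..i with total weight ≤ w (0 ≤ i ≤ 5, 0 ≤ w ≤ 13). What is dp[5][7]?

i\w   0   1   2   3   4   5   6   7   8   9  10  11  12  13
  0   0   0   0   0   0   0   0   0   0   0   0   0   0   0
  1   0   0   0   0   0   0   0   0   0   0   0   5   5   5
  2   0   0   4   4   4   4   4   4   4   4   4   5   5   9
  3   0   0   4   4   4   4   4   4   4   4   4   6   6  10
  4   0  12  12  16  16  16  16  16  16  16  16  16  18  18
  5   0  12  12  16  16  16  16  16  18  18  18  18  18  18

16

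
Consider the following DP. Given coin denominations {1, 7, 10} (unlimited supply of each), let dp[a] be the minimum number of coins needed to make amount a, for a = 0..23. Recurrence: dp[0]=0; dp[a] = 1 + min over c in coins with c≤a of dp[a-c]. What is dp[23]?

5

 a  0  1  2  3  4  5  6  7  8  9 10 11 12 13 14 15 16 17 18 19 20 21 22 23
dp  0  1  2  3  4  5  6  1  2  3  1  2  3  4  2  3  4  2  3  4  2  3  4  5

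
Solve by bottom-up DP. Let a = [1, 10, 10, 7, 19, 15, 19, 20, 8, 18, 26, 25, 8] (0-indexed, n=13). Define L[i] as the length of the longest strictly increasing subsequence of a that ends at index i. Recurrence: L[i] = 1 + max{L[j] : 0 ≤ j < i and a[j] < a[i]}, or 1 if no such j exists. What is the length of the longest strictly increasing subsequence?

6

   i    0    1    2    3    4    5    6    7    8    9   10   11   12
a[i]    1   10   10    7   19   15   19   20    8   18   26   25    8
L[i]    1    2    2    2    3    3    4    5    3    4    6    6    3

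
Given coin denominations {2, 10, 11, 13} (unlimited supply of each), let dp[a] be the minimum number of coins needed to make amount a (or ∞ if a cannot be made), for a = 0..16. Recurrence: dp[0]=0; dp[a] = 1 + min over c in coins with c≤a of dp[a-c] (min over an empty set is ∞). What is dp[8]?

 a  0  1  2  3  4  5  6  7  8  9 10 11 12 13 14 15 16
dp  0  -  1  -  2  -  3  -  4  -  1  1  2  1  3  2  4
(- denotes ∞ / unreachable)

4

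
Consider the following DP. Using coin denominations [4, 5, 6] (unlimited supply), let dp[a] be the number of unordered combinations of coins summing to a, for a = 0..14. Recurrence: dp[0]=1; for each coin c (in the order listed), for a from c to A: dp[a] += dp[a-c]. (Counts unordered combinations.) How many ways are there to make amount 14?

after  coin     0     1     2     3     4     5     6     7     8     9    10    11    12    13    14
          4     1     0     0     0     1     0     0     0     1     0     0     0     1     0     0
          5     1     0     0     0     1     1     0     0     1     1     1     0     1     1     1
          6     1     0     0     0     1     1     1     0     1     1     2     1     2     1     2

2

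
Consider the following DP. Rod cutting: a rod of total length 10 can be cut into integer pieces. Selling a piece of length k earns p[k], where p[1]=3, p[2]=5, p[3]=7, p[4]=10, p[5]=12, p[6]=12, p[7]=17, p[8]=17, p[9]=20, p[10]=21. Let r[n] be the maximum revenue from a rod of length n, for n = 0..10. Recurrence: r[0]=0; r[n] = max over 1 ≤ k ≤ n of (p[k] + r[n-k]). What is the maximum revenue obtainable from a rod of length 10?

30

   n    0    1    2    3    4    5    6    7    8    9   10
r[n]    0    3    6    9   12   15   18   21   24   27   30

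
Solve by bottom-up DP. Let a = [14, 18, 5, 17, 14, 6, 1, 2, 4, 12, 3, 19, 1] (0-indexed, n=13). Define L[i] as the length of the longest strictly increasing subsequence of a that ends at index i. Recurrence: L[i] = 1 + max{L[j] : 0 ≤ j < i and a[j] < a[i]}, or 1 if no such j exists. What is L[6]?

   i    0    1    2    3    4    5    6    7    8    9   10   11   12
a[i]   14   18    5   17   14    6    1    2    4   12    3   19    1
L[i]    1    2    1    2    2    2    1    2    3    4    3    5    1

1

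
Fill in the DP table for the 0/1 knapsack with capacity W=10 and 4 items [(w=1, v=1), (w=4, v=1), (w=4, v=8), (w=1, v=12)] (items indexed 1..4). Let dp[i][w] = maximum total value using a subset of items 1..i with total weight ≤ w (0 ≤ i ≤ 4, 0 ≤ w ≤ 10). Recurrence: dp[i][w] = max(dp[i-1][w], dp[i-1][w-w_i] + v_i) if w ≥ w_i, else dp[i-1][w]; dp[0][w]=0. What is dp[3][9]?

10

i\w   0   1   2   3   4   5   6   7   8   9  10
  0   0   0   0   0   0   0   0   0   0   0   0
  1   0   1   1   1   1   1   1   1   1   1   1
  2   0   1   1   1   1   2   2   2   2   2   2
  3   0   1   1   1   8   9   9   9   9  10  10
  4   0  12  13  13  13  20  21  21  21  21  22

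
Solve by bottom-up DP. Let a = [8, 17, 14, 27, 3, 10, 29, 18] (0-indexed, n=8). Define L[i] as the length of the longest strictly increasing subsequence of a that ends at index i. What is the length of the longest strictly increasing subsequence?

4

   i    0    1    2    3    4    5    6    7
a[i]    8   17   14   27    3   10   29   18
L[i]    1    2    2    3    1    2    4    3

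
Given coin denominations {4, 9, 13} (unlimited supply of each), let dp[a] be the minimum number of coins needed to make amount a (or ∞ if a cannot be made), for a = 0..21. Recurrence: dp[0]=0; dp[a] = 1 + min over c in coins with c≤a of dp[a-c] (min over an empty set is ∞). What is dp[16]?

4

 a  0  1  2  3  4  5  6  7  8  9 10 11 12 13 14 15 16 17 18 19 20 21
dp  0  -  -  -  1  -  -  -  2  1  -  -  3  1  -  -  4  2  2  -  5  3
(- denotes ∞ / unreachable)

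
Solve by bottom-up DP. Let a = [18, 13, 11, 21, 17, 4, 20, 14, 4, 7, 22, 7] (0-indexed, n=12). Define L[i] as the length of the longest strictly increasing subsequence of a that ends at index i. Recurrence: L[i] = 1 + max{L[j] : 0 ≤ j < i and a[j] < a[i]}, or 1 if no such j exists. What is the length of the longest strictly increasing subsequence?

   i    0    1    2    3    4    5    6    7    8    9   10   11
a[i]   18   13   11   21   17    4   20   14    4    7   22    7
L[i]    1    1    1    2    2    1    3    2    1    2    4    2

4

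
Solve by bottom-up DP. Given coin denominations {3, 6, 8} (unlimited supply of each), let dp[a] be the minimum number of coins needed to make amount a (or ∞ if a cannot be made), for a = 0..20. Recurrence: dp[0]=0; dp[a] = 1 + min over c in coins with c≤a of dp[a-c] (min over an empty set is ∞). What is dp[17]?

3

 a  0  1  2  3  4  5  6  7  8  9 10 11 12 13 14 15 16 17 18 19 20
dp  0  -  -  1  -  -  1  -  1  2  -  2  2  -  2  3  2  3  3  3  3
(- denotes ∞ / unreachable)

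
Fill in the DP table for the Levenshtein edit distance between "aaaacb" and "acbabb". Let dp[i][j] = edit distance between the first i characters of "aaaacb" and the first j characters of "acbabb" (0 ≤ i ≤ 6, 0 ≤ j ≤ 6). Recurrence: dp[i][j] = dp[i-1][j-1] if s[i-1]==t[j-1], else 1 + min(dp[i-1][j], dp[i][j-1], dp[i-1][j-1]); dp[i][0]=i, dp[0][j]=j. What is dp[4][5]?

   ''  a  c  b  a  b  b
''  0  1  2  3  4  5  6
 a  1  0  1  2  3  4  5
 a  2  1  1  2  2  3  4
 a  3  2  2  2  2  3  4
 a  4  3  3  3  2  3  4
 c  5  4  3  4  3  3  4
 b  6  5  4  3  4  3  3

3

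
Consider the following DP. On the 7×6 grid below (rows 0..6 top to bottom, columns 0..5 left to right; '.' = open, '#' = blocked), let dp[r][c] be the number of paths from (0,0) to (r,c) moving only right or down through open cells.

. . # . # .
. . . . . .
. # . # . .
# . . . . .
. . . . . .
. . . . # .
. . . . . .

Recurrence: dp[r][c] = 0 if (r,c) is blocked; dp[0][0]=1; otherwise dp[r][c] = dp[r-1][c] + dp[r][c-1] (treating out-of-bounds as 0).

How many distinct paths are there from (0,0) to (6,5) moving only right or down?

r\c   0   1   2   3   4   5
  0   1   1   0   0   0   0
  1   1   2   2   2   2   2
  2   1   0   2   0   2   4
  3   0   0   2   2   4   8
  4   0   0   2   4   8  16
  5   0   0   2   6   0  16
  6   0   0   2   8   8  24

24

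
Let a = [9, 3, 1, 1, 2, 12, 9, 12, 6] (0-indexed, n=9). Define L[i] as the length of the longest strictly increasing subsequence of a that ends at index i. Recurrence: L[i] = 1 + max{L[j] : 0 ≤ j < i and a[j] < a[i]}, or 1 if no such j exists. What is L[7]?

4

   i    0    1    2    3    4    5    6    7    8
a[i]    9    3    1    1    2   12    9   12    6
L[i]    1    1    1    1    2    3    3    4    3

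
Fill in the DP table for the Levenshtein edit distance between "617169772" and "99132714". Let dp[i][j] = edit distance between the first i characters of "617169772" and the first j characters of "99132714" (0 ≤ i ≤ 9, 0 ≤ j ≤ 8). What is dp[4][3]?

3

   ''  9  9  1  3  2  7  1  4
''  0  1  2  3  4  5  6  7  8
 6  1  1  2  3  4  5  6  7  8
 1  2  2  2  2  3  4  5  6  7
 7  3  3  3  3  3  4  4  5  6
 1  4  4  4  3  4  4  5  4  5
 6  5  5  5  4  4  5  5  5  5
 9  6  5  5  5  5  5  6  6  6
 7  7  6  6  6  6  6  5  6  7
 7  8  7  7  7  7  7  6  6  7
 2  9  8  8  8  8  7  7  7  7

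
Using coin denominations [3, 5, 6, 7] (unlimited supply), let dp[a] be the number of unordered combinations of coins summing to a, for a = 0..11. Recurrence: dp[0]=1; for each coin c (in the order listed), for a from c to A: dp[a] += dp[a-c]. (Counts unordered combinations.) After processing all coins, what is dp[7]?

after  coin     0     1     2     3     4     5     6     7     8     9    10    11
          3     1     0     0     1     0     0     1     0     0     1     0     0
          5     1     0     0     1     0     1     1     0     1     1     1     1
          6     1     0     0     1     0     1     2     0     1     2     1     2
          7     1     0     0     1     0     1     2     1     1     2     2     2

1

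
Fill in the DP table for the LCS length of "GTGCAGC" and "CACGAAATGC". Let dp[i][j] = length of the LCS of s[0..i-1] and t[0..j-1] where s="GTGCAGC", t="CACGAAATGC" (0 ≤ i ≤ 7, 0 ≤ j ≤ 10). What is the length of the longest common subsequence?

4

   ''  C  A  C  G  A  A  A  T  G  C
''  0  0  0  0  0  0  0  0  0  0  0
 G  0  0  0  0  1  1  1  1  1  1  1
 T  0  0  0  0  1  1  1  1  2  2  2
 G  0  0  0  0  1  1  1  1  2  3  3
 C  0  1  1  1  1  1  1  1  2  3  4
 A  0  1  2  2  2  2  2  2  2  3  4
 G  0  1  2  2  3  3  3  3  3  3  4
 C  0  1  2  3  3  3  3  3  3  3  4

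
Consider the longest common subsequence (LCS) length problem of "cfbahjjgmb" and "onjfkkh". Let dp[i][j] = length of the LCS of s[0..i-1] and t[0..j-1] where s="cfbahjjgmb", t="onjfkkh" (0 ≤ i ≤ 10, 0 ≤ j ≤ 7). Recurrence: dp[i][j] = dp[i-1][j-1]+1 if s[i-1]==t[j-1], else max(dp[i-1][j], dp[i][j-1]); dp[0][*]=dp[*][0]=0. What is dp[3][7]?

   ''  o  n  j  f  k  k  h
''  0  0  0  0  0  0  0  0
 c  0  0  0  0  0  0  0  0
 f  0  0  0  0  1  1  1  1
 b  0  0  0  0  1  1  1  1
 a  0  0  0  0  1  1  1  1
 h  0  0  0  0  1  1  1  2
 j  0  0  0  1  1  1  1  2
 j  0  0  0  1  1  1  1  2
 g  0  0  0  1  1  1  1  2
 m  0  0  0  1  1  1  1  2
 b  0  0  0  1  1  1  1  2

1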